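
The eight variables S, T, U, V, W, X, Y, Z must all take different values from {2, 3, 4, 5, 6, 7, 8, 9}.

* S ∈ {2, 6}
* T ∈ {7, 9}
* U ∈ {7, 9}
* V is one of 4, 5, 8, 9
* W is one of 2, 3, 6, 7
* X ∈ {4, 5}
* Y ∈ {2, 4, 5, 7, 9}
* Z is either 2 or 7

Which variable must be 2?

Z

Among the 8 variables, 3 fits only W (and all 8 values in {2, 3, 4, 5, 6, 7, 8, 9} must be used), so W = 3.
The 7 still-open variables together cover exactly {2, 4, 5, 6, 7, 8, 9} — 7 values for 7 variables — and 6 appears only in S's list, so S = 6.
The 6 still-open variables draw from only 6 values {2, 4, 5, 7, 8, 9}, so each is used; only V can be 8, hence V = 8.
The 2 variables T and U are confined to {7, 9}, which locks those values in; drop them from Y, Z.
So 2 goes to Z.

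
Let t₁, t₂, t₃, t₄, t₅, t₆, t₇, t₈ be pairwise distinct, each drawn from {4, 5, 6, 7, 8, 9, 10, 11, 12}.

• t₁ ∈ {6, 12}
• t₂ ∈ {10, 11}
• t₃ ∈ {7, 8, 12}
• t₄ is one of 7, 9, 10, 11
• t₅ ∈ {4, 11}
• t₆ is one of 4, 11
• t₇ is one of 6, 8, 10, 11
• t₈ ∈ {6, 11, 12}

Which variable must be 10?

The 8 variables draw from only 8 values {4, 6, 7, 8, 9, 10, 11, 12}, so each is used; only t₄ can be 9, hence t₄ = 9.
Among the 7 still-open variables, 7 fits only t₃ (and all 7 values in {4, 6, 7, 8, 10, 11, 12} must be used), so t₃ = 7.
The 6 still-open variables together cover exactly {4, 6, 8, 10, 11, 12} — 6 values for 6 variables — and 8 appears only in t₇'s list, so t₇ = 8.
Among the 5 still-open variables, 10 fits only t₂ (and all 5 values in {4, 6, 10, 11, 12} must be used), so t₂ = 10.

t₂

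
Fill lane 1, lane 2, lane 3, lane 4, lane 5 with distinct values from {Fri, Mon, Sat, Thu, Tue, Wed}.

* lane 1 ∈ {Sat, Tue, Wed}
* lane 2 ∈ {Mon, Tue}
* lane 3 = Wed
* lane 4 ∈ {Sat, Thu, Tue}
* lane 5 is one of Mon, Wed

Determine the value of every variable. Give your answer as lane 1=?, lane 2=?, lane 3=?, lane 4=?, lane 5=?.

lane 1=Sat, lane 2=Tue, lane 3=Wed, lane 4=Thu, lane 5=Mon

lane 3's domain is down to {Wed}, so lane 3 = Wed. Remove Wed from lane 1, lane 5.
lane 5 must be Mon (only option left). Strike Mon from lane 2.
lane 2's domain is down to {Tue}, so lane 2 = Tue. Remove Tue from lane 1, lane 4.
lane 1 must be Sat (only option left). Eliminate Sat elsewhere: lane 4.
lane 4 must be Thu (only option left).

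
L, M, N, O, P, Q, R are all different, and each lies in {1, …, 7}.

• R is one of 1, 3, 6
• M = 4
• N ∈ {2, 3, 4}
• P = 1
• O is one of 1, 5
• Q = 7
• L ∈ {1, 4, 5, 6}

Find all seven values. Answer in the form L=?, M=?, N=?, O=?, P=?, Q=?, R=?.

M must be 4 (only option left). Strike 4 from L, N.
That leaves P = 1. Eliminate 1 elsewhere: L, O, R.
Q has just one choice, so Q = 7.
That leaves O = 5. Eliminate 5 elsewhere: L.
L's domain is down to {6}, so L = 6. Remove 6 from R.
That leaves R = 3. Eliminate 3 elsewhere: N.
N's domain is down to {2}, so N = 2.

L=6, M=4, N=2, O=5, P=1, Q=7, R=3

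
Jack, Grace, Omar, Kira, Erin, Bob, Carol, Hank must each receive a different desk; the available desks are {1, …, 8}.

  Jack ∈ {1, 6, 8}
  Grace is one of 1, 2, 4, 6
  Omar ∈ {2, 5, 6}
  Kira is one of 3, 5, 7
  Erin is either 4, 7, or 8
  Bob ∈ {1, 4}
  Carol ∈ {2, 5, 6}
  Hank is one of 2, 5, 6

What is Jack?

The 8 variables together cover exactly {1, 2, 3, 4, 5, 6, 7, 8} — 8 values for 8 variables — and 3 appears only in Kira's list, so Kira = 3.
Among the 7 still-open variables, 7 fits only Erin (and all 7 values in {1, 2, 4, 5, 6, 7, 8} must be used), so Erin = 7.
Among the 6 still-open variables, 8 fits only Jack (and all 6 values in {1, 2, 4, 5, 6, 8} must be used), so Jack = 8.

8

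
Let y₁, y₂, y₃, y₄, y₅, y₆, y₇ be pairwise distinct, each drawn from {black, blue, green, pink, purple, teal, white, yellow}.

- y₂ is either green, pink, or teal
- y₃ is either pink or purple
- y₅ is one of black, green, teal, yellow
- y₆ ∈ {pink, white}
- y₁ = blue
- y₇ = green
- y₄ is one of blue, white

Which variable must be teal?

y₁'s domain is down to {blue}, so y₁ = blue. So y₄ can't be blue.
y₄ has just one choice, so y₄ = white. Remove white from y₆.
y₆ must be pink (only option left). Eliminate pink elsewhere: y₂, y₃.
y₇ has just one choice, so y₇ = green. Eliminate green elsewhere: y₂, y₅.
So teal goes to y₂.

y₂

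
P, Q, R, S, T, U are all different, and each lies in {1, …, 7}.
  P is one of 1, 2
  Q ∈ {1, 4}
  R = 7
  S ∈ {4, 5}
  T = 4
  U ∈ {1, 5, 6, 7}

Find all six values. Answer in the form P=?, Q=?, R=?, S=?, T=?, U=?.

R must be 7 (only option left). So U can't be 7.
T has just one choice, so T = 4. So Q, S can't be 4.
That leaves Q = 1. Remove 1 from P, U.
S must be 5 (only option left). Remove 5 from U.
U must be 6 (only option left).
That leaves P = 2.

P=2, Q=1, R=7, S=5, T=4, U=6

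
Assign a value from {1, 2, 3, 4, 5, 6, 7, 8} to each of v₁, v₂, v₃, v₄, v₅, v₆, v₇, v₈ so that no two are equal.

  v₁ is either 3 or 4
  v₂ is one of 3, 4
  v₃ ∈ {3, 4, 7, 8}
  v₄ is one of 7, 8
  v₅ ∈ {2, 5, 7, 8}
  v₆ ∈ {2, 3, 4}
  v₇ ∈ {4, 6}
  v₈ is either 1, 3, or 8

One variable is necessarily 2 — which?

The 8 variables together cover exactly {1, 2, 3, 4, 5, 6, 7, 8} — 8 values for 8 variables — and 1 appears only in v₈'s list, so v₈ = 1.
Among the 7 still-open variables, 5 fits only v₅ (and all 7 values in {2, 3, 4, 5, 6, 7, 8} must be used), so v₅ = 5.
The 6 still-open variables draw from only 6 values {2, 3, 4, 6, 7, 8}, so each is used; only v₆ can be 2, hence v₆ = 2.

v₆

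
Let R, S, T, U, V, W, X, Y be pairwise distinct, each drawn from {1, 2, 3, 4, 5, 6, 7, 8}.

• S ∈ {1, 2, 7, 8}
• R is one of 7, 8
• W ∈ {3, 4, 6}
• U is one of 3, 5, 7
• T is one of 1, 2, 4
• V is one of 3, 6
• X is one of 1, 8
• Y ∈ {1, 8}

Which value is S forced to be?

The 8 variables together cover exactly {1, 2, 3, 4, 5, 6, 7, 8} — 8 values for 8 variables — and 5 appears only in U's list, so U = 5.
X and Y between them cover only {1, 8} — a naked pair. Remove those values from R, S, T.
R must be 7 (only option left). Strike 7 from S.
So S = 2.

2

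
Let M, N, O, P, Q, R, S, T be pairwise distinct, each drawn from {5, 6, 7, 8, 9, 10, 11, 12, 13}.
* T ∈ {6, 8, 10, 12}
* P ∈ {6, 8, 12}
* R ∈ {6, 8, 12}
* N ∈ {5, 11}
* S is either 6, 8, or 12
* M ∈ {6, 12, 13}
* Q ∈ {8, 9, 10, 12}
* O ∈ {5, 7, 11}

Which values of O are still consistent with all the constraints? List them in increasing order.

The 3 variables P, R, S are confined to {6, 8, 12}, which locks those values in; drop them from M, Q, T.
M's domain is down to {13}, so M = 13.
T has just one choice, so T = 10. Remove 10 from Q.
Q's domain is down to {9}, so Q = 9.
No further eliminations apply; O can still be any of 5, 7, 11.

5, 7, 11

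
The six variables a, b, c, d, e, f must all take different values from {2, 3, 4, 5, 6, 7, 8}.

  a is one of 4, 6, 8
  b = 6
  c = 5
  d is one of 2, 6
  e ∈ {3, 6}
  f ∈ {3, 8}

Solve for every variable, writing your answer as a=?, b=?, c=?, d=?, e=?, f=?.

a=4, b=6, c=5, d=2, e=3, f=8

b has just one choice, so b = 6. So a, d, e can't be 6.
c has just one choice, so c = 5.
d's domain is down to {2}, so d = 2.
e has just one choice, so e = 3. So f can't be 3.
f must be 8 (only option left). Strike 8 from a.
That leaves a = 4.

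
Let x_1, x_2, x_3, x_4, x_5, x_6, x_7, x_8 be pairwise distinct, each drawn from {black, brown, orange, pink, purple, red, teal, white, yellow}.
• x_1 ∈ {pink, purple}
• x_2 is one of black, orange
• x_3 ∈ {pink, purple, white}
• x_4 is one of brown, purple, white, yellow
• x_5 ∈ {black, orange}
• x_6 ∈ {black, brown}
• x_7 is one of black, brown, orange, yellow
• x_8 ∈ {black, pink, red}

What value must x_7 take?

yellow

The 8 variables together cover exactly {black, brown, orange, pink, purple, red, white, yellow} — 8 values for 8 variables — and red appears only in x_8's list, so x_8 = red.
x_2 and x_5 share exactly the 2 values {black, orange}; by pigeonhole those values go to them, so strike black, orange from x_6, x_7.
That leaves x_6 = brown. Strike brown from x_4, x_7.
So x_7 = yellow.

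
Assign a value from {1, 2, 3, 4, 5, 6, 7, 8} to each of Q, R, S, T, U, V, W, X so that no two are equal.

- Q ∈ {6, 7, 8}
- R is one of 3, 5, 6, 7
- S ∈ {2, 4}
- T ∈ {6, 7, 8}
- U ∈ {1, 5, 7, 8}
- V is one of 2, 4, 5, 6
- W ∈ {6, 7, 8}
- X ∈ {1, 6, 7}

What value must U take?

The 8 variables draw from only 8 values {1, 2, 3, 4, 5, 6, 7, 8}, so each is used; only R can be 3, hence R = 3.
Q, T, W share exactly the 3 values {6, 7, 8}; by pigeonhole those values go to them, so strike 6, 7, 8 from U, V, X.
X must be 1 (only option left). Strike 1 from U.
So U = 5.

5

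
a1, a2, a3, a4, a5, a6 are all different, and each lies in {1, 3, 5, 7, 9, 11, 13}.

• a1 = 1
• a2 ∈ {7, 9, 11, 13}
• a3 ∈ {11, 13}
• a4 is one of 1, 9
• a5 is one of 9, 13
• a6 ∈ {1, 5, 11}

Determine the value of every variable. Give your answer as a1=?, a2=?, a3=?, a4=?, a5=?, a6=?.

a1=1, a2=7, a3=11, a4=9, a5=13, a6=5

a1's domain is down to {1}, so a1 = 1. So a4, a6 can't be 1.
a4 must be 9 (only option left). Strike 9 from a2, a5.
a5 has just one choice, so a5 = 13. Remove 13 from a2, a3.
a3's domain is down to {11}, so a3 = 11. Eliminate 11 elsewhere: a2, a6.
That leaves a6 = 5.
That leaves a2 = 7.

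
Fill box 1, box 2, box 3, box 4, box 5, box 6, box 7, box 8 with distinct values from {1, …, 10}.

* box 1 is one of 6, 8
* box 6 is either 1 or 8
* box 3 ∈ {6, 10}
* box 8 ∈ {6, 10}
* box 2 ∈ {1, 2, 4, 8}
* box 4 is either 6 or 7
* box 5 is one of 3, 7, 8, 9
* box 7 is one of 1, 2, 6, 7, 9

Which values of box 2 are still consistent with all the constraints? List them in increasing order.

2, 4

The 2 variables box 3 and box 8 are confined to {6, 10}, which locks those values in; drop them from box 1, box 4, box 7.
box 1 must be 8 (only option left). Remove 8 from box 2, box 5, box 6.
box 4 has just one choice, so box 4 = 7. Strike 7 from box 5, box 7.
box 6 has just one choice, so box 6 = 1. Remove 1 from box 2, box 7.
No further eliminations apply; box 2 can still be any of 2, 4.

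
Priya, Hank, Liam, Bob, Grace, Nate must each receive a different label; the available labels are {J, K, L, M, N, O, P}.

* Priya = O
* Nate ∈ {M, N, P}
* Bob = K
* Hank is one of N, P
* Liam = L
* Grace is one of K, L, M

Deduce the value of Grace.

Priya must be O (only option left).
Liam has just one choice, so Liam = L. Eliminate L elsewhere: Grace.
Bob must be K (only option left). Eliminate K elsewhere: Grace.
So Grace = M.

M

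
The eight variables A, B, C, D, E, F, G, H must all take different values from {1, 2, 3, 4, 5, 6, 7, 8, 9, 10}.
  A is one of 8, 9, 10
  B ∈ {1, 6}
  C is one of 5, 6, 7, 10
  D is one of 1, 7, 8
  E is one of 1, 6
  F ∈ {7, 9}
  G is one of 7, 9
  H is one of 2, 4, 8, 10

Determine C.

5

B and E share exactly the 2 values {1, 6}; by pigeonhole those values go to them, so strike 1, 6 from C, D.
The 2 variables F and G are confined to {7, 9}, which locks those values in; drop them from A, C, D.
D must be 8 (only option left). So A, H can't be 8.
That leaves A = 10. Strike 10 from C, H.
So C = 5.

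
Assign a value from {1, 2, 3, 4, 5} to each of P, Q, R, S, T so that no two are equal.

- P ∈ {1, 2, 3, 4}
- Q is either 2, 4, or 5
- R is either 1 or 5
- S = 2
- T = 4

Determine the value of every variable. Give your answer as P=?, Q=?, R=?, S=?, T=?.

S must be 2 (only option left). Eliminate 2 elsewhere: P, Q.
T's domain is down to {4}, so T = 4. Remove 4 from P, Q.
That leaves Q = 5. So R can't be 5.
R's domain is down to {1}, so R = 1. Eliminate 1 elsewhere: P.
P must be 3 (only option left).

P=3, Q=5, R=1, S=2, T=4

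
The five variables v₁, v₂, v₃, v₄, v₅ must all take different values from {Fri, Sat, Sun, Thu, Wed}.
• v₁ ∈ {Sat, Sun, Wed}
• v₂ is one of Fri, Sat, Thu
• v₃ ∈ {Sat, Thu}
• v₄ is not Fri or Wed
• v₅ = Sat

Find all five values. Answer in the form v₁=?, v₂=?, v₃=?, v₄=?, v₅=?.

v₅ has just one choice, so v₅ = Sat. So v₁, v₂, v₃, v₄ can't be Sat.
v₃'s domain is down to {Thu}, so v₃ = Thu. Remove Thu from v₂, v₄.
That leaves v₄ = Sun. Remove Sun from v₁.
v₁ has just one choice, so v₁ = Wed.
v₂ has just one choice, so v₂ = Fri.

v₁=Wed, v₂=Fri, v₃=Thu, v₄=Sun, v₅=Sat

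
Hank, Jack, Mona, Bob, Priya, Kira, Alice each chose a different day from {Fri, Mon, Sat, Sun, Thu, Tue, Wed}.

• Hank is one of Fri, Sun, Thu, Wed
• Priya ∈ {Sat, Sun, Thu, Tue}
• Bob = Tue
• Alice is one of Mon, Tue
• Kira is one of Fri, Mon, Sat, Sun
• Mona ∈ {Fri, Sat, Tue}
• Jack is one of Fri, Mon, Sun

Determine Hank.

Bob has just one choice, so Bob = Tue. So Mona, Priya, Alice can't be Tue.
Alice's domain is down to {Mon}, so Alice = Mon. So Jack, Kira can't be Mon.
The 5 still-open variables draw from only 5 values {Fri, Sat, Sun, Thu, Wed}, so each is used; only Hank can be Wed, hence Hank = Wed.

Wed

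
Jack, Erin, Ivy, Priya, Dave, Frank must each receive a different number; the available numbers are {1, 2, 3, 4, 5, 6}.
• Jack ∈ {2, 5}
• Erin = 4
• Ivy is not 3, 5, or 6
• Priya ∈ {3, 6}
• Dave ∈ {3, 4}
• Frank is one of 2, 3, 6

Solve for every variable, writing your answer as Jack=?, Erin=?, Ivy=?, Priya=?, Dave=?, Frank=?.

Jack=5, Erin=4, Ivy=1, Priya=6, Dave=3, Frank=2

Erin has just one choice, so Erin = 4. Remove 4 from Ivy, Dave.
Dave's domain is down to {3}, so Dave = 3. So Priya, Frank can't be 3.
Priya has just one choice, so Priya = 6. Eliminate 6 elsewhere: Frank.
Frank must be 2 (only option left). Eliminate 2 elsewhere: Jack, Ivy.
Jack must be 5 (only option left).
Ivy has just one choice, so Ivy = 1.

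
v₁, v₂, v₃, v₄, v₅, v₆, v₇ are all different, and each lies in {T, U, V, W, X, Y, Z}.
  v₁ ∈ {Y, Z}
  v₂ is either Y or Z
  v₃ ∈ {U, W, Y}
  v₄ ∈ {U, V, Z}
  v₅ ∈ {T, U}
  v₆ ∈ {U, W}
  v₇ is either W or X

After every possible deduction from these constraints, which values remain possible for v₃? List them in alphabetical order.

Among the 7 variables, T fits only v₅ (and all 7 values in {T, U, V, W, X, Y, Z} must be used), so v₅ = T.
Among the 6 still-open variables, V fits only v₄ (and all 6 values in {U, V, W, X, Y, Z} must be used), so v₄ = V.
The 5 still-open variables together cover exactly {U, W, X, Y, Z} — 5 values for 5 variables — and X appears only in v₇'s list, so v₇ = X.
v₁ and v₂ share exactly the 2 values {Y, Z}; by pigeonhole those values go to them, so strike Y, Z from v₃.
No further eliminations apply; v₃ can still be any of U, W.

U, W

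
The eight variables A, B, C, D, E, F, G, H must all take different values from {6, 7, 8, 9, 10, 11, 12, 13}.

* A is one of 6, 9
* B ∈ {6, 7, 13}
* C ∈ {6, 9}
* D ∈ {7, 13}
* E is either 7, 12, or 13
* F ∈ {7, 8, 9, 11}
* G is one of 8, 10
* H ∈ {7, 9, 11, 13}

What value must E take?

12

Among the 8 variables, 10 fits only G (and all 8 values in {6, 7, 8, 9, 10, 11, 12, 13} must be used), so G = 10.
The 7 still-open variables draw from only 7 values {6, 7, 8, 9, 11, 12, 13}, so each is used; only F can be 8, hence F = 8.
The 6 still-open variables together cover exactly {6, 7, 9, 11, 12, 13} — 6 values for 6 variables — and 11 appears only in H's list, so H = 11.
The 5 still-open variables draw from only 5 values {6, 7, 9, 12, 13}, so each is used; only E can be 12, hence E = 12.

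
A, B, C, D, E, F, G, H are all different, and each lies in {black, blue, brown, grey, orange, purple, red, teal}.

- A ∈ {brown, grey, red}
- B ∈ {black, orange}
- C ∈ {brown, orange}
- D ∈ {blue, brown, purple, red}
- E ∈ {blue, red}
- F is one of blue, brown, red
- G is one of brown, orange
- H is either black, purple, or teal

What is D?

purple

The 8 variables draw from only 8 values {black, blue, brown, grey, orange, purple, red, teal}, so each is used; only A can be grey, hence A = grey.
The 7 still-open variables together cover exactly {black, blue, brown, orange, purple, red, teal} — 7 values for 7 variables — and teal appears only in H's list, so H = teal.
The 6 still-open variables draw from only 6 values {black, blue, brown, orange, purple, red}, so each is used; only B can be black, hence B = black.
The 5 still-open variables together cover exactly {blue, brown, orange, purple, red} — 5 values for 5 variables — and purple appears only in D's list, so D = purple.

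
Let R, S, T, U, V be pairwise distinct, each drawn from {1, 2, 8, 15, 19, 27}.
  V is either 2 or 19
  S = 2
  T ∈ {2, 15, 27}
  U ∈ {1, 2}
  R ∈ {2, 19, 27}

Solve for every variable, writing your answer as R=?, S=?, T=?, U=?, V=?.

S must be 2 (only option left). Remove 2 from R, T, U, V.
That leaves U = 1.
That leaves V = 19. Eliminate 19 elsewhere: R.
R must be 27 (only option left). Remove 27 from T.
T's domain is down to {15}, so T = 15.

R=27, S=2, T=15, U=1, V=19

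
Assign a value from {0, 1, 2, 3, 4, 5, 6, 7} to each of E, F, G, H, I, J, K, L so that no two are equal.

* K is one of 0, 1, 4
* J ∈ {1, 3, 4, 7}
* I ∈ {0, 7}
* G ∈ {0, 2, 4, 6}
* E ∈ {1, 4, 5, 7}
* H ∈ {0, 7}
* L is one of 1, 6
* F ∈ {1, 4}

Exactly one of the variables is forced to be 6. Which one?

L

The 8 variables together cover exactly {0, 1, 2, 3, 4, 5, 6, 7} — 8 values for 8 variables — and 2 appears only in G's list, so G = 2.
The 7 still-open variables together cover exactly {0, 1, 3, 4, 5, 6, 7} — 7 values for 7 variables — and 3 appears only in J's list, so J = 3.
The 6 still-open variables together cover exactly {0, 1, 4, 5, 6, 7} — 6 values for 6 variables — and 5 appears only in E's list, so E = 5.
The 5 still-open variables draw from only 5 values {0, 1, 4, 6, 7}, so each is used; only L can be 6, hence L = 6.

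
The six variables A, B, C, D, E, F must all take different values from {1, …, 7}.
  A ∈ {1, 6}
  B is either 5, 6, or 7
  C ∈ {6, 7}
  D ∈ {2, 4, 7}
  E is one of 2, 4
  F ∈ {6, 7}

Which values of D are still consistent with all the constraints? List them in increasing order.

Among the 6 variables, 1 fits only A (and all 6 values in {1, 2, 4, 5, 6, 7} must be used), so A = 1.
The 5 still-open variables together cover exactly {2, 4, 5, 6, 7} — 5 values for 5 variables — and 5 appears only in B's list, so B = 5.
C and F between them cover only {6, 7} — a naked pair. Remove those values from D.
No further eliminations apply; D can still be any of 2, 4.

2, 4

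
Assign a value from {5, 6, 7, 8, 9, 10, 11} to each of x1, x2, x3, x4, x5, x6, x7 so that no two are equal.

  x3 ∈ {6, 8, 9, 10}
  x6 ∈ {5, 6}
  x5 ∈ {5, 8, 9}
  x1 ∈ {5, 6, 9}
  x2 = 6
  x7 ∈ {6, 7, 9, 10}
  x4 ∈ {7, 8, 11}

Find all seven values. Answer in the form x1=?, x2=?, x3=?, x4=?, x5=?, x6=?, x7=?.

x1=9, x2=6, x3=10, x4=11, x5=8, x6=5, x7=7

x2 must be 6 (only option left). Remove 6 from x1, x3, x6, x7.
x6 has just one choice, so x6 = 5. So x1, x5 can't be 5.
x1's domain is down to {9}, so x1 = 9. Eliminate 9 elsewhere: x3, x5, x7.
x5 must be 8 (only option left). Strike 8 from x3, x4.
x3 must be 10 (only option left). Remove 10 from x7.
x7 has just one choice, so x7 = 7. Strike 7 from x4.
x4 has just one choice, so x4 = 11.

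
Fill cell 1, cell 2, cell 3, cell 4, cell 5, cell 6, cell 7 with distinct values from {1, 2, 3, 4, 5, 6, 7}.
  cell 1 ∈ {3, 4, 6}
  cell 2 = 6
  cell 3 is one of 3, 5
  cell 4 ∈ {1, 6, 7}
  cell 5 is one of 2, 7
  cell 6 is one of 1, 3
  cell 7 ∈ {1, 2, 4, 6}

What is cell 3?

cell 2's domain is down to {6}, so cell 2 = 6. Eliminate 6 elsewhere: cell 1, cell 4, cell 7.
The 6 still-open variables together cover exactly {1, 2, 3, 4, 5, 7} — 6 values for 6 variables — and 5 appears only in cell 3's list, so cell 3 = 5.

5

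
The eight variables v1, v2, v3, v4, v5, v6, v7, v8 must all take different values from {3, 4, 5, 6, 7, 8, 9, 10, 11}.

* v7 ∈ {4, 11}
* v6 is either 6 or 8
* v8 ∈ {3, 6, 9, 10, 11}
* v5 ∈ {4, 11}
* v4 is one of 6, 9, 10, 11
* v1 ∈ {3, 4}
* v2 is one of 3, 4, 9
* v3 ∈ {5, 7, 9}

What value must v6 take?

v5 and v7 share exactly the 2 values {4, 11}; by pigeonhole those values go to them, so strike 4, 11 from v1, v2, v4, v8.
v1's domain is down to {3}, so v1 = 3. Eliminate 3 elsewhere: v2, v8.
v2's domain is down to {9}, so v2 = 9. So v3, v4, v8 can't be 9.
v4 and v8 between them cover only {6, 10} — a naked pair. Remove those values from v6.
So v6 = 8.

8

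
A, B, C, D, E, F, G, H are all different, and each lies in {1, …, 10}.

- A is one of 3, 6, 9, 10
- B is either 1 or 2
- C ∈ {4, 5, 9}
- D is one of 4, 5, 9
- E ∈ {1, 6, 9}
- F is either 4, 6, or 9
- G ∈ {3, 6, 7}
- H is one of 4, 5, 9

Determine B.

2

C, D, H between them cover only {4, 5, 9} — a naked triple. Remove those values from A, E, F.
That leaves F = 6. Remove 6 from A, E, G.
That leaves E = 1. Eliminate 1 elsewhere: B.
So B = 2.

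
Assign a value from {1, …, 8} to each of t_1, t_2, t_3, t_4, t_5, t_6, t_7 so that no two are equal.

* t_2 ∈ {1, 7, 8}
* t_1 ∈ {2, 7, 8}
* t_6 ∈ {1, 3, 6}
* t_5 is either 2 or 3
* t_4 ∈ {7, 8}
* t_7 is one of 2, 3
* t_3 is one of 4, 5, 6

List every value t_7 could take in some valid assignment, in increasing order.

t_5 and t_7 share exactly the 2 values {2, 3}; by pigeonhole those values go to them, so strike 2, 3 from t_1, t_6.
The 2 variables t_1 and t_4 are confined to {7, 8}, which locks those values in; drop them from t_2.
t_2 has just one choice, so t_2 = 1. Remove 1 from t_6.
That leaves t_6 = 6. So t_3 can't be 6.
No further eliminations apply; t_7 can still be any of 2, 3.

2, 3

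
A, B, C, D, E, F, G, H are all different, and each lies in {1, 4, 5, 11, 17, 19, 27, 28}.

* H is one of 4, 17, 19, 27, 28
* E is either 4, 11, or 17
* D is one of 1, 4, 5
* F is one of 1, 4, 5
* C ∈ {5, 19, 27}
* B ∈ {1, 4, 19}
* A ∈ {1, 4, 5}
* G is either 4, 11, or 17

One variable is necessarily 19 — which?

B

The 8 variables together cover exactly {1, 4, 5, 11, 17, 19, 27, 28} — 8 values for 8 variables — and 28 appears only in H's list, so H = 28.
The 7 still-open variables draw from only 7 values {1, 4, 5, 11, 17, 19, 27}, so each is used; only C can be 27, hence C = 27.
The 6 still-open variables together cover exactly {1, 4, 5, 11, 17, 19} — 6 values for 6 variables — and 19 appears only in B's list, so B = 19.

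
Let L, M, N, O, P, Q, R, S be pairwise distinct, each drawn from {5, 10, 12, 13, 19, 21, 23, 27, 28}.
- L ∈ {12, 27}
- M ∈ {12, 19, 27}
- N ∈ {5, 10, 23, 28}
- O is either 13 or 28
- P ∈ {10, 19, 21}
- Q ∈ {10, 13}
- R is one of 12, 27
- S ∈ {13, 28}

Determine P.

L and R share exactly the 2 values {12, 27}; by pigeonhole those values go to them, so strike 12, 27 from M.
M must be 19 (only option left). So P can't be 19.
O and S share exactly the 2 values {13, 28}; by pigeonhole those values go to them, so strike 13, 28 from N, Q.
Q must be 10 (only option left). Strike 10 from N, P.
So P = 21.

21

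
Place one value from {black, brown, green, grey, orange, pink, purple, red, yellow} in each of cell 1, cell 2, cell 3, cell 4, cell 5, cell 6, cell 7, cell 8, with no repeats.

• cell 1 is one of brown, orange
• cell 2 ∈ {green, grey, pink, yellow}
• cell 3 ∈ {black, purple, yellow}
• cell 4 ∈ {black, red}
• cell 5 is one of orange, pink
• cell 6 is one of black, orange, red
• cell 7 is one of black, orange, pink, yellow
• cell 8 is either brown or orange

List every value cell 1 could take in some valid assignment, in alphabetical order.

brown, orange

cell 1 and cell 8 share exactly the 2 values {brown, orange}; by pigeonhole those values go to them, so strike brown, orange from cell 5, cell 6, cell 7.
That leaves cell 5 = pink. Remove pink from cell 2, cell 7.
cell 4 and cell 6 share exactly the 2 values {black, red}; by pigeonhole those values go to them, so strike black, red from cell 3, cell 7.
cell 7 has just one choice, so cell 7 = yellow. Eliminate yellow elsewhere: cell 2, cell 3.
cell 3 must be purple (only option left).
No further eliminations apply; cell 1 can still be any of brown, orange.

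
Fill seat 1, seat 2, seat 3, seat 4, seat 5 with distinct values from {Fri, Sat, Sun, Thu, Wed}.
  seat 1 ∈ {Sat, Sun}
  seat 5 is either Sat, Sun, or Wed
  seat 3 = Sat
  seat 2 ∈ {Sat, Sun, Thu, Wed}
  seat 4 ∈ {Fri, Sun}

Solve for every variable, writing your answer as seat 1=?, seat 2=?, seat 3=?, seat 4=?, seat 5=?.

seat 1=Sun, seat 2=Thu, seat 3=Sat, seat 4=Fri, seat 5=Wed

seat 3's domain is down to {Sat}, so seat 3 = Sat. Eliminate Sat elsewhere: seat 1, seat 2, seat 5.
seat 1 has just one choice, so seat 1 = Sun. Remove Sun from seat 2, seat 4, seat 5.
seat 4 must be Fri (only option left).
seat 5's domain is down to {Wed}, so seat 5 = Wed. Eliminate Wed elsewhere: seat 2.
seat 2 has just one choice, so seat 2 = Thu.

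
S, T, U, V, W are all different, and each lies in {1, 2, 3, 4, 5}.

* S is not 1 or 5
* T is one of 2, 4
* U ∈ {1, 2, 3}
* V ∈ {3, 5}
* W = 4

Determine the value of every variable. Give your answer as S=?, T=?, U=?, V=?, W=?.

S=3, T=2, U=1, V=5, W=4

W must be 4 (only option left). Remove 4 from S, T.
That leaves T = 2. So S, U can't be 2.
S must be 3 (only option left). Eliminate 3 elsewhere: U, V.
That leaves U = 1.
V must be 5 (only option left).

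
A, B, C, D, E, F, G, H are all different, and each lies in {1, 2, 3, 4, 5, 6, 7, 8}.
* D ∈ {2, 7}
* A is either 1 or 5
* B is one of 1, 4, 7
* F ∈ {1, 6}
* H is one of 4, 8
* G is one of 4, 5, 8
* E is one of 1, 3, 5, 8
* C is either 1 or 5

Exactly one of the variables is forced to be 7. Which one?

B

Among the 8 variables, 2 fits only D (and all 8 values in {1, 2, 3, 4, 5, 6, 7, 8} must be used), so D = 2.
Among the 7 still-open variables, 3 fits only E (and all 7 values in {1, 3, 4, 5, 6, 7, 8} must be used), so E = 3.
The 6 still-open variables together cover exactly {1, 4, 5, 6, 7, 8} — 6 values for 6 variables — and 6 appears only in F's list, so F = 6.
The 5 still-open variables together cover exactly {1, 4, 5, 7, 8} — 5 values for 5 variables — and 7 appears only in B's list, so B = 7.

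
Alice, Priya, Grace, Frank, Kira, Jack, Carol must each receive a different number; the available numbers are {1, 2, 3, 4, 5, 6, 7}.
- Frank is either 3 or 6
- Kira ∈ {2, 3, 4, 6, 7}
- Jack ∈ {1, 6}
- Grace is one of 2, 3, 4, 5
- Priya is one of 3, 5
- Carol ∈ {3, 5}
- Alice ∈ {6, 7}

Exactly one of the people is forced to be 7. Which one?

Alice

The 7 variables draw from only 7 values {1, 2, 3, 4, 5, 6, 7}, so each is used; only Jack can be 1, hence Jack = 1.
Priya and Carol between them cover only {3, 5} — a naked pair. Remove those values from Grace, Frank, Kira.
Frank's domain is down to {6}, so Frank = 6. Remove 6 from Alice, Kira.
So 7 goes to Alice.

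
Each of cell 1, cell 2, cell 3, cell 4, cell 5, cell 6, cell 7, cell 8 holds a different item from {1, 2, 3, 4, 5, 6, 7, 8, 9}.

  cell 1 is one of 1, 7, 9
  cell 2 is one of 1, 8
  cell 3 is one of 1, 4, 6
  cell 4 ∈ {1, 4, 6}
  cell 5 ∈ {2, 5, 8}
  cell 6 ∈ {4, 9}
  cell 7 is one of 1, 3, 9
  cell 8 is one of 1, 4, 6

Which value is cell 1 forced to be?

cell 3, cell 4, cell 8 between them cover only {1, 4, 6} — a naked triple. Remove those values from cell 1, cell 2, cell 6, cell 7.
cell 2's domain is down to {8}, so cell 2 = 8. Strike 8 from cell 5.
cell 6 must be 9 (only option left). Eliminate 9 elsewhere: cell 1, cell 7.
So cell 1 = 7.

7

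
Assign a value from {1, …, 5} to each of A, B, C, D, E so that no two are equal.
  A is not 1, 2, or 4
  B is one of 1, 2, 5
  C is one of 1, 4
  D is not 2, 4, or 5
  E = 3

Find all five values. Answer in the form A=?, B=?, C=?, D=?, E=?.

A=5, B=2, C=4, D=1, E=3

E's domain is down to {3}, so E = 3. Strike 3 from A, D.
A has just one choice, so A = 5. Eliminate 5 elsewhere: B.
D must be 1 (only option left). Remove 1 from B, C.
That leaves B = 2.
C must be 4 (only option left).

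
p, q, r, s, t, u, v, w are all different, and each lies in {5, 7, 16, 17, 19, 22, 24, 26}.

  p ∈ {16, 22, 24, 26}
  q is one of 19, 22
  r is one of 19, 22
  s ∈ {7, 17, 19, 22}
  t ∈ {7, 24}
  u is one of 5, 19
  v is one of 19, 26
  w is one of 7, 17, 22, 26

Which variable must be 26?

v

The 8 variables together cover exactly {5, 7, 16, 17, 19, 22, 24, 26} — 8 values for 8 variables — and 5 appears only in u's list, so u = 5.
Among the 7 still-open variables, 16 fits only p (and all 7 values in {7, 16, 17, 19, 22, 24, 26} must be used), so p = 16.
The 6 still-open variables together cover exactly {7, 17, 19, 22, 24, 26} — 6 values for 6 variables — and 24 appears only in t's list, so t = 24.
The 2 variables q and r are confined to {19, 22}, which locks those values in; drop them from s, v, w.
So 26 goes to v.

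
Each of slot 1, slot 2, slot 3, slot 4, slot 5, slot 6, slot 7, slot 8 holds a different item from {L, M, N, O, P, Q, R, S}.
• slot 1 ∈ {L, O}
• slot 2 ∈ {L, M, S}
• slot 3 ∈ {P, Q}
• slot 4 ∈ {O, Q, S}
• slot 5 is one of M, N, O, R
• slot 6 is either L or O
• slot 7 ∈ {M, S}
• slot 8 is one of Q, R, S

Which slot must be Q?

The 8 variables draw from only 8 values {L, M, N, O, P, Q, R, S}, so each is used; only slot 5 can be N, hence slot 5 = N.
The 7 still-open variables together cover exactly {L, M, O, P, Q, R, S} — 7 values for 7 variables — and P appears only in slot 3's list, so slot 3 = P.
The 6 still-open variables together cover exactly {L, M, O, Q, R, S} — 6 values for 6 variables — and R appears only in slot 8's list, so slot 8 = R.
Among the 5 still-open variables, Q fits only slot 4 (and all 5 values in {L, M, O, Q, S} must be used), so slot 4 = Q.

slot 4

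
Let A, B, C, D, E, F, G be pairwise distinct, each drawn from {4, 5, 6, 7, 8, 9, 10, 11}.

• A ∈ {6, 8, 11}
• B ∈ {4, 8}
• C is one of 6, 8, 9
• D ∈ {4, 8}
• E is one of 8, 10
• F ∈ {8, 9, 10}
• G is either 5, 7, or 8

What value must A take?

B and D share exactly the 2 values {4, 8}; by pigeonhole those values go to them, so strike 4, 8 from A, C, E, F, G.
That leaves E = 10. Remove 10 from F.
F has just one choice, so F = 9. Strike 9 from C.
C must be 6 (only option left). So A can't be 6.
So A = 11.

11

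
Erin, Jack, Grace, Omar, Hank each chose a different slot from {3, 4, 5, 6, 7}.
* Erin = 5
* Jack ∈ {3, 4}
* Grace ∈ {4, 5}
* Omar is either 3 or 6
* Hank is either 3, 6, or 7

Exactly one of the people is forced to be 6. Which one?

Erin has just one choice, so Erin = 5. So Grace can't be 5.
Grace's domain is down to {4}, so Grace = 4. Strike 4 from Jack.
Jack must be 3 (only option left). So Omar, Hank can't be 3.
So 6 goes to Omar.

Omar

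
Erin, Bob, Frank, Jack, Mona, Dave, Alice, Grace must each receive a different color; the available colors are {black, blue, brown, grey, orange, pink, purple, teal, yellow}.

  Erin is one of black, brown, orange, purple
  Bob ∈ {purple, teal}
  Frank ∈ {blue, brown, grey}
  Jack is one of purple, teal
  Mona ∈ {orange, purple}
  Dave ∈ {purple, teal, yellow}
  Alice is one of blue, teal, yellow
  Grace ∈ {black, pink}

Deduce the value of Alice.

Bob and Jack share exactly the 2 values {purple, teal}; by pigeonhole those values go to them, so strike purple, teal from Erin, Mona, Dave, Alice.
Mona's domain is down to {orange}, so Mona = orange. So Erin can't be orange.
That leaves Dave = yellow. Strike yellow from Alice.
So Alice = blue.

blue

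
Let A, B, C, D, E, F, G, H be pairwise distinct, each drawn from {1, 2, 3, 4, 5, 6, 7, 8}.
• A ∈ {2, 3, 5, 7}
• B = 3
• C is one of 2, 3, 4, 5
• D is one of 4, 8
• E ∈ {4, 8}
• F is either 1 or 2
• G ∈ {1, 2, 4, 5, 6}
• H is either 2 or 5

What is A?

7

B's domain is down to {3}, so B = 3. Eliminate 3 elsewhere: A, C.
The 7 still-open variables together cover exactly {1, 2, 4, 5, 6, 7, 8} — 7 values for 7 variables — and 6 appears only in G's list, so G = 6.
The 6 still-open variables together cover exactly {1, 2, 4, 5, 7, 8} — 6 values for 6 variables — and 1 appears only in F's list, so F = 1.
Among the 5 still-open variables, 7 fits only A (and all 5 values in {2, 4, 5, 7, 8} must be used), so A = 7.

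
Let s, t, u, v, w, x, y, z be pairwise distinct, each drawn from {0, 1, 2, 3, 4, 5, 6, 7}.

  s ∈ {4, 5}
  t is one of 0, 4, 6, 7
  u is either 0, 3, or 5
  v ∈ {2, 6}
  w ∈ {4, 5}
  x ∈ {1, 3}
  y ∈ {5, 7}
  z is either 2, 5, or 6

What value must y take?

7

The 8 variables together cover exactly {0, 1, 2, 3, 4, 5, 6, 7} — 8 values for 8 variables — and 1 appears only in x's list, so x = 1.
Among the 7 still-open variables, 3 fits only u (and all 7 values in {0, 2, 3, 4, 5, 6, 7} must be used), so u = 3.
Among the 6 still-open variables, 0 fits only t (and all 6 values in {0, 2, 4, 5, 6, 7} must be used), so t = 0.
Among the 5 still-open variables, 7 fits only y (and all 5 values in {2, 4, 5, 6, 7} must be used), so y = 7.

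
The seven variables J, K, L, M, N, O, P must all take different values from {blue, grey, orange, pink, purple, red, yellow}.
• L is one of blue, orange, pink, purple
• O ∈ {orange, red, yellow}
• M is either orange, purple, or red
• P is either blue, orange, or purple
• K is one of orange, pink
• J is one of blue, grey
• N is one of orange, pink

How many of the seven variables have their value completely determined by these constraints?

3

The 7 variables together cover exactly {blue, grey, orange, pink, purple, red, yellow} — 7 values for 7 variables — and grey appears only in J's list, so J = grey.
The 6 still-open variables together cover exactly {blue, orange, pink, purple, red, yellow} — 6 values for 6 variables — and yellow appears only in O's list, so O = yellow.
The 5 still-open variables together cover exactly {blue, orange, pink, purple, red} — 5 values for 5 variables — and red appears only in M's list, so M = red.
K and N share exactly the 2 values {orange, pink}; by pigeonhole those values go to them, so strike orange, pink from L, P.
Determined: J=grey, M=red, O=yellow. The other variables each still have more than one consistent value. That makes 3.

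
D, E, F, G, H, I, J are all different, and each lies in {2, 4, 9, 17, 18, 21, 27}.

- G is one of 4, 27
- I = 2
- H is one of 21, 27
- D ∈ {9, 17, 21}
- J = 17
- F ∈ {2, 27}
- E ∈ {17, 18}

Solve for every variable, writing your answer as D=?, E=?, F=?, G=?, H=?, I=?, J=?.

D=9, E=18, F=27, G=4, H=21, I=2, J=17

I's domain is down to {2}, so I = 2. Remove 2 from F.
J's domain is down to {17}, so J = 17. Eliminate 17 elsewhere: D, E.
E has just one choice, so E = 18.
F has just one choice, so F = 27. So G, H can't be 27.
G has just one choice, so G = 4.
H must be 21 (only option left). Strike 21 from D.
D must be 9 (only option left).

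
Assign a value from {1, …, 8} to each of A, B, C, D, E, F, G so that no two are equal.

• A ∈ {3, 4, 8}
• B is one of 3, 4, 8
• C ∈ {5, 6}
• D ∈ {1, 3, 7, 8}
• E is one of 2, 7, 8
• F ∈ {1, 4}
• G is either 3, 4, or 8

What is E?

2

The 3 variables A, B, G are confined to {3, 4, 8}, which locks those values in; drop them from D, E, F.
That leaves F = 1. Strike 1 from D.
D's domain is down to {7}, so D = 7. So E can't be 7.
So E = 2.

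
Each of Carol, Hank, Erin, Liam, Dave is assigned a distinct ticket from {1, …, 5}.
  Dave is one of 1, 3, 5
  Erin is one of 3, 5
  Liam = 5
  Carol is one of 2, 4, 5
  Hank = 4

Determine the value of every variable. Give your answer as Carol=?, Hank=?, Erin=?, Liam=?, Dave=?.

Carol=2, Hank=4, Erin=3, Liam=5, Dave=1

Hank must be 4 (only option left). Remove 4 from Carol.
Liam's domain is down to {5}, so Liam = 5. Eliminate 5 elsewhere: Carol, Erin, Dave.
Carol must be 2 (only option left).
That leaves Erin = 3. So Dave can't be 3.
Dave must be 1 (only option left).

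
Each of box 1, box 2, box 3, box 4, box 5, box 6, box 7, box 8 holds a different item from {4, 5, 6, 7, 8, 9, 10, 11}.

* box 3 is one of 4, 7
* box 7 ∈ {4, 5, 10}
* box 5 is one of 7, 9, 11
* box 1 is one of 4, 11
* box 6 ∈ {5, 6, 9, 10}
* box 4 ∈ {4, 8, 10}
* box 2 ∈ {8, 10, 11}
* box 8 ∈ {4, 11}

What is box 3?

The 8 variables draw from only 8 values {4, 5, 6, 7, 8, 9, 10, 11}, so each is used; only box 6 can be 6, hence box 6 = 6.
The 7 still-open variables draw from only 7 values {4, 5, 7, 8, 9, 10, 11}, so each is used; only box 7 can be 5, hence box 7 = 5.
The 6 still-open variables together cover exactly {4, 7, 8, 9, 10, 11} — 6 values for 6 variables — and 9 appears only in box 5's list, so box 5 = 9.
The 5 still-open variables together cover exactly {4, 7, 8, 10, 11} — 5 values for 5 variables — and 7 appears only in box 3's list, so box 3 = 7.

7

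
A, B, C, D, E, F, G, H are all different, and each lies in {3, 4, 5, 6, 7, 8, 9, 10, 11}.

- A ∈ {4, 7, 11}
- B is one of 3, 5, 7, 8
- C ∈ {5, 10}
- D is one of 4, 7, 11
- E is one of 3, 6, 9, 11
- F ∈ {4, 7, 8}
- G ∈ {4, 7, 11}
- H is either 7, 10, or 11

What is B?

3

The 3 variables A, D, G are confined to {4, 7, 11}, which locks those values in; drop them from B, E, F, H.
That leaves F = 8. So B can't be 8.
H has just one choice, so H = 10. Eliminate 10 elsewhere: C.
C must be 5 (only option left). So B can't be 5.
So B = 3.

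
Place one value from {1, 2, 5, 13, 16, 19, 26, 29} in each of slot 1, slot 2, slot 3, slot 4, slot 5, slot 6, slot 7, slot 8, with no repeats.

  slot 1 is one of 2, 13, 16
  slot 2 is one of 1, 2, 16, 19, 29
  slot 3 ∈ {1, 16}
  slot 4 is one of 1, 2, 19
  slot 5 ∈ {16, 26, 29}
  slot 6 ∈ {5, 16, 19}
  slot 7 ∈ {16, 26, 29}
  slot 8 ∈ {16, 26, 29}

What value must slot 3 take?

1

Among the 8 variables, 5 fits only slot 6 (and all 8 values in {1, 2, 5, 13, 16, 19, 26, 29} must be used), so slot 6 = 5.
Among the 7 still-open variables, 13 fits only slot 1 (and all 7 values in {1, 2, 13, 16, 19, 26, 29} must be used), so slot 1 = 13.
slot 5, slot 7, slot 8 share exactly the 3 values {16, 26, 29}; by pigeonhole those values go to them, so strike 16, 26, 29 from slot 2, slot 3.
So slot 3 = 1.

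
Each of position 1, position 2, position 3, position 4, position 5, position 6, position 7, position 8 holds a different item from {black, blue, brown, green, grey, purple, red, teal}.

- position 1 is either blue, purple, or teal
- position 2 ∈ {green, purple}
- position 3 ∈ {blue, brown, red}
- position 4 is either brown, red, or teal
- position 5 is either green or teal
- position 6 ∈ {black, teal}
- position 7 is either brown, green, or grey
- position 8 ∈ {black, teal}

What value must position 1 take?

blue

The 8 variables together cover exactly {black, blue, brown, green, grey, purple, red, teal} — 8 values for 8 variables — and grey appears only in position 7's list, so position 7 = grey.
position 6 and position 8 share exactly the 2 values {black, teal}; by pigeonhole those values go to them, so strike black, teal from position 1, position 4, position 5.
position 5 must be green (only option left). Strike green from position 2.
position 2 must be purple (only option left). Strike purple from position 1.
So position 1 = blue.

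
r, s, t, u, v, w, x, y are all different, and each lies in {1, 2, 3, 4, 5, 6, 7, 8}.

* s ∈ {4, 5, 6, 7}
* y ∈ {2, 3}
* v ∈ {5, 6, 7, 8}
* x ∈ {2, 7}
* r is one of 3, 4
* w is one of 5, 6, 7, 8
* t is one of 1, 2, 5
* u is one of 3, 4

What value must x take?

The 8 variables together cover exactly {1, 2, 3, 4, 5, 6, 7, 8} — 8 values for 8 variables — and 1 appears only in t's list, so t = 1.
r and u share exactly the 2 values {3, 4}; by pigeonhole those values go to them, so strike 3, 4 from s, y.
That leaves y = 2. Strike 2 from x.
So x = 7.

7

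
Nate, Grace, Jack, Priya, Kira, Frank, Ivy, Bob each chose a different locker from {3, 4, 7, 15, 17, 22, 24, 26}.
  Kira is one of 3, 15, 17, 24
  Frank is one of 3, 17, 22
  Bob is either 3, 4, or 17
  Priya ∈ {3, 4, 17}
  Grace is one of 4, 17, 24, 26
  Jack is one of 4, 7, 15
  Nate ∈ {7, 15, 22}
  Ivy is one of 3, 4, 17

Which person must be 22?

Among the 8 variables, 26 fits only Grace (and all 8 values in {3, 4, 7, 15, 17, 22, 24, 26} must be used), so Grace = 26.
The 7 still-open variables draw from only 7 values {3, 4, 7, 15, 17, 22, 24}, so each is used; only Kira can be 24, hence Kira = 24.
Priya, Ivy, Bob between them cover only {3, 4, 17} — a naked triple. Remove those values from Jack, Frank.
So 22 goes to Frank.

Frank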